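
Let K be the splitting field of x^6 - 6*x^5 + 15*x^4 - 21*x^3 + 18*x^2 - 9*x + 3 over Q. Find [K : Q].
6

The degree of the splitting field over Q equals the order of the Galois group, so first determine the group. The polynomial f is an irreducible sextic over Q, so G = Gal(f/Q) is one of the 16 transitive subgroups 6T1, ..., 6T16 of S_6. The discriminant of f is -19683, which is not a perfect square, so G is not contained in A_6. The transitive groups of degree 6 not contained in A_6 are: C_6 (6T1, order 6), S_3 (6T2, order 6), D_6 (6T3, order 12), C_3 x S_3 (6T5, order 18), A_4 x C_2 (6T6, order 24), S_4 (6T8, order 24), S_3 x S_3 (6T9, order 36), S_4 x C_2 (6T11, order 48), (S_3 x S_3) : C_2 (6T13, order 72), PGL(2,5) (6T14, order 120), S_6 (6T16, order 720). By Dedekind's theorem, for a prime p not dividing disc(f) the degrees of the irreducible factors of f mod p form the cycle type of an element of G. Factoring f modulo the 37 such primes p <= 163 (skipping 3, which divides the discriminant), each new pattern first appears at: mod 2: f = (x^6 + x^4 + x^3 + x + 1), pattern 6; mod 7: f = (x^3 + 4x^2 + 3x + 1)(x^3 + 4x^2 + 3x + 3), pattern 3+3; mod 17: f = (x^2 + 5x + 12)(x^2 + 11x + 6)(x^2 + 12x + 5), pattern 2+2+2; mod 19: f = (x + 3)(x + 4)(x + 5)(x + 8)(x + 15)(x + 16), pattern 1+1+1+1+1+1. No other pattern occurs in this range, so the set of observed cycle types is {6, 3+3, 2+2+2, 1+1+1+1+1+1}. The candidates containing elements of all these cycle types are C_6 (6T1) of order 6, D_6 (6T3) of order 12, C_3 x S_3 (6T5) of order 18, A_4 x C_2 (6T6) of order 24, S_3 x S_3 (6T9) of order 36, S_4 x C_2 (6T11) of order 48, (S_3 x S_3) : C_2 (6T13) of order 72, PGL(2,5) (6T14) of order 120, S_6 (6T16) of order 720; the others are excluded. The observed types are precisely the cycle types that occur in C_6 (6T1). Each of the other remaining candidates has further cycle types, and by the Chebotarev density theorem the matching factorization patterns would occur for a proportion of primes equal to their share of the group: D_6 (6T3) additionally contains elements of type 2+2+1+1 (3 of its 12 elements, about 25% of primes); C_3 x S_3 (6T5) additionally contains elements of type 3+1+1+1 (4 of its 18 elements, about 22% of primes); A_4 x C_2 (6T6) additionally contains elements of type 2+2+1+1, 2+1+1+1+1 (6 of its 24 elements, about 25% of primes); S_3 x S_3 (6T9) additionally contains elements of type 3+1+1+1, 2+2+1+1 (13 of its 36 elements, about 36% of primes); S_4 x C_2 (6T11) additionally contains elements of type 4+2, 4+1+1, 2+2+1+1, 2+1+1+1+1 (24 of its 48 elements, about 50% of primes); (S_3 x S_3) : C_2 (6T13) additionally contains elements of type 4+2, 3+2+1, 3+1+1+1, 2+2+1+1, 2+1+1+1+1 (49 of its 72 elements, about 68% of primes); PGL(2,5) (6T14) additionally contains elements of type 5+1, 4+1+1, 2+2+1+1 (69 of its 120 elements, about 58% of primes); S_6 (6T16) additionally contains elements of type 5+1, 4+2, 4+1+1, 3+2+1, 3+1+1+1, 2+2+1+1, 2+1+1+1+1 (544 of its 720 elements, about 76% of primes). None of the 37 primes tested shows any such pattern (for each of these groups the chance of that is below 10^-4), which rules them out. Hence G = C_6 (6T1), of order 6. The Galois group C_6 (6T1) has order 6, so the splitting field has degree 6 over Q.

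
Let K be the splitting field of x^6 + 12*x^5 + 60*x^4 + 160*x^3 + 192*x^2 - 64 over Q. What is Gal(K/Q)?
6T6: A_4 x C_2

The polynomial f is an irreducible sextic over Q, so G = Gal(f/Q) is one of the 16 transitive subgroups 6T1, ..., 6T16 of S_6. The discriminant of f is -450868486864896, which is not a perfect square, so G is not contained in A_6. The transitive groups of degree 6 not contained in A_6 are: C_6 (6T1, order 6), S_3 (6T2, order 6), D_6 (6T3, order 12), C_3 x S_3 (6T5, order 18), A_4 x C_2 (6T6, order 24), S_4 (6T8, order 24), S_3 x S_3 (6T9, order 36), S_4 x C_2 (6T11, order 48), (S_3 x S_3) : C_2 (6T13, order 72), PGL(2,5) (6T14, order 120), S_6 (6T16, order 720). By Dedekind's theorem, for a prime p not dividing disc(f) the degrees of the irreducible factors of f mod p form the cycle type of an element of G. Factoring f modulo the 33 such primes p <= 149 (skipping 2, 3, which divide the discriminant), each new pattern first appears at: mod 5: f = (x^3 + x + 4)(x^3 + 2x^2 + 4x + 4), pattern 3+3; mod 7: f = (x^6 + 5x^5 + 4x^4 + 6x^3 + 3x^2 + 6), pattern 6; mod 17: f = (x + 1)(x + 3)(x^2 + 4x + 10)(x^2 + 4x + 16), pattern 2+2+1+1; mod 19: f = (x + 5)(x + 8)(x + 15)(x + 18)(x^2 + 4x + 11), pattern 2+1+1+1+1; mod 71: f = (x^2 + 4x + 33)(x^2 + 4x + 53)(x^2 + 4x + 68), pattern 2+2+2. No other pattern occurs in this range, so the set of observed cycle types is {3+3, 6, 2+2+1+1, 2+1+1+1+1, 2+2+2}. The candidates containing elements of all these cycle types are A_4 x C_2 (6T6) of order 24, S_4 x C_2 (6T11) of order 48, (S_3 x S_3) : C_2 (6T13) of order 72, S_6 (6T16) of order 720; the others are excluded. The observed types are precisely the cycle types that occur in A_4 x C_2 (6T6) (apart from the identity). Each of the other remaining candidates has further cycle types, and by the Chebotarev density theorem the matching factorization patterns would occur for a proportion of primes equal to their share of the group: S_4 x C_2 (6T11) additionally contains elements of type 4+2, 4+1+1 (12 of its 48 elements, about 25% of primes); (S_3 x S_3) : C_2 (6T13) additionally contains elements of type 4+2, 3+2+1, 3+1+1+1 (34 of its 72 elements, about 47% of primes); S_6 (6T16) additionally contains elements of type 5+1, 4+2, 4+1+1, 3+2+1, 3+1+1+1 (484 of its 720 elements, about 67% of primes). None of the 33 primes tested shows any such pattern (for each of these groups the chance of that is below 10^-4), which rules them out. Hence G = A_4 x C_2 (6T6), of order 24.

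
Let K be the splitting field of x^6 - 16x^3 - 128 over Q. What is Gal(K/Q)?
The polynomial f is an irreducible sextic over Q, so G = Gal(f/Q) is one of the 16 transitive subgroups 6T1, ..., 6T16 of S_6. The discriminant of f is 5410421842378752, which is not a perfect square, so G is not contained in A_6. The transitive groups of degree 6 not contained in A_6 are: C_6 (6T1, order 6), S_3 (6T2, order 6), D_6 (6T3, order 12), C_3 x S_3 (6T5, order 18), A_4 x C_2 (6T6, order 24), S_4 (6T8, order 24), S_3 x S_3 (6T9, order 36), S_4 x C_2 (6T11, order 48), (S_3 x S_3) : C_2 (6T13, order 72), PGL(2,5) (6T14, order 120), S_6 (6T16, order 720). By Dedekind's theorem, for a prime p not dividing disc(f) the degrees of the irreducible factors of f mod p form the cycle type of an element of G. Factoring f modulo the 23 such primes p <= 97 (skipping 2, 3, which divide the discriminant), each new pattern first appears at: mod 5: f = (x^6 + 4x^3 + 2), pattern 6; mod 11: f = (x + 6)(x + 10)(x^2 + x + 1)(x^2 + 5x + 3), pattern 2+2+1+1; mod 13: f = (x + 4)(x + 10)(x + 12)(x^3 + 11), pattern 3+1+1+1; mod 31: f = (x^2 + 16x + 3)(x^2 + 18x + 13)(x^2 + 28x + 15), pattern 2+2+2; mod 97: f = (x^3 + 9)(x^3 + 72), pattern 3+3. No other pattern occurs in this range, so the set of observed cycle types is {6, 2+2+1+1, 3+1+1+1, 2+2+2, 3+3}. The candidates containing elements of all these cycle types are S_3 x S_3 (6T9) of order 36, (S_3 x S_3) : C_2 (6T13) of order 72, S_6 (6T16) of order 720; the others are excluded. The observed types are precisely the cycle types that occur in S_3 x S_3 (6T9) (apart from the identity). Each of the other remaining candidates has further cycle types, and by the Chebotarev density theorem the matching factorization patterns would occur for a proportion of primes equal to their share of the group: (S_3 x S_3) : C_2 (6T13) additionally contains elements of type 4+2, 3+2+1, 2+1+1+1+1 (36 of its 72 elements, about 50% of primes); S_6 (6T16) additionally contains elements of type 5+1, 4+2, 4+1+1, 3+2+1, 2+1+1+1+1 (459 of its 720 elements, about 64% of primes). None of the 23 primes tested shows any such pattern (for each of these groups the chance of that is below 10^-4), which rules them out. Hence G = S_3 x S_3 (6T9), of order 36.

S_3 x S_3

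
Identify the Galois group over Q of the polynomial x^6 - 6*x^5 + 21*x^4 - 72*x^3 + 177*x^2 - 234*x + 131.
D_6 (order 12)

The polynomial f is an irreducible sextic over Q, so G = Gal(f/Q) is one of the 16 transitive subgroups 6T1, ..., 6T16 of S_6. The discriminant of f is -742054348800, which is not a perfect square, so G is not contained in A_6. The transitive groups of degree 6 not contained in A_6 are: C_6 (6T1, order 6), S_3 (6T2, order 6), D_6 (6T3, order 12), C_3 x S_3 (6T5, order 18), A_4 x C_2 (6T6, order 24), S_4 (6T8, order 24), S_3 x S_3 (6T9, order 36), S_4 x C_2 (6T11, order 48), (S_3 x S_3) : C_2 (6T13, order 72), PGL(2,5) (6T14, order 120), S_6 (6T16, order 720). By Dedekind's theorem, for a prime p not dividing disc(f) the degrees of the irreducible factors of f mod p form the cycle type of an element of G. Factoring f modulo the 79 such primes p <= 431 (skipping 2, 3, 5, 47, which divide the discriminant), each new pattern first appears at: mod 7: f = (x^6 + x^5 + 5x^3 + 2x^2 + 4x + 5), pattern 6; mod 11: f = (x + 2)(x + 4)(x^2 + 2x + 6)(x^2 + 8x + 8), pattern 2+2+1+1; mod 19: f = (x^3 + 15x^2 + 1)(x^3 + 17x^2 + 13x + 17), pattern 3+3; mod 23: f = (x^2 + 9x + 11)(x^2 + 12x + 2)(x^2 + 19x + 7), pattern 2+2+2; mod 43: f = (x + 4)(x + 16)(x + 20)(x + 21)(x + 24)(x + 38), pattern 1+1+1+1+1+1. No other pattern occurs in this range, so the set of observed cycle types is {6, 2+2+1+1, 3+3, 2+2+2, 1+1+1+1+1+1}. The candidates containing elements of all these cycle types are D_6 (6T3) of order 12, A_4 x C_2 (6T6) of order 24, S_3 x S_3 (6T9) of order 36, S_4 x C_2 (6T11) of order 48, (S_3 x S_3) : C_2 (6T13) of order 72, PGL(2,5) (6T14) of order 120, S_6 (6T16) of order 720; the others are excluded. The observed types are precisely the cycle types that occur in D_6 (6T3). Each of the other remaining candidates has further cycle types, and by the Chebotarev density theorem the matching factorization patterns would occur for a proportion of primes equal to their share of the group: A_4 x C_2 (6T6) additionally contains elements of type 2+1+1+1+1 (3 of its 24 elements, about 12% of primes); S_3 x S_3 (6T9) additionally contains elements of type 3+1+1+1 (4 of its 36 elements, about 11% of primes); S_4 x C_2 (6T11) additionally contains elements of type 4+2, 4+1+1, 2+1+1+1+1 (15 of its 48 elements, about 31% of primes); (S_3 x S_3) : C_2 (6T13) additionally contains elements of type 4+2, 3+2+1, 3+1+1+1, 2+1+1+1+1 (40 of its 72 elements, about 56% of primes); PGL(2,5) (6T14) additionally contains elements of type 5+1, 4+1+1 (54 of its 120 elements, about 45% of primes); S_6 (6T16) additionally contains elements of type 5+1, 4+2, 4+1+1, 3+2+1, 3+1+1+1, 2+1+1+1+1 (499 of its 720 elements, about 69% of primes). None of the 79 primes tested shows any such pattern (for each of these groups the chance of that is below 10^-4), which rules them out. Hence G = D_6 (6T3), of order 12.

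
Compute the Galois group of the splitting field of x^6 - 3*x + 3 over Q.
6T13: (S_3 x S_3) : C_2

The polynomial f is an irreducible sextic over Q, so G = Gal(f/Q) is one of the 16 transitive subgroups 6T1, ..., 6T16 of S_6. The discriminant of f is -9059283, which is not a perfect square, so G is not contained in A_6. The transitive groups of degree 6 not contained in A_6 are: C_6 (6T1, order 6), S_3 (6T2, order 6), D_6 (6T3, order 12), C_3 x S_3 (6T5, order 18), A_4 x C_2 (6T6, order 24), S_4 (6T8, order 24), S_3 x S_3 (6T9, order 36), S_4 x C_2 (6T11, order 48), (S_3 x S_3) : C_2 (6T13, order 72), PGL(2,5) (6T14, order 120), S_6 (6T16, order 720). By Dedekind's theorem, for a prime p not dividing disc(f) the degrees of the irreducible factors of f mod p form the cycle type of an element of G. Factoring f modulo the 28 such primes p <= 127 (skipping 3, 17, 43, which divide the discriminant), each new pattern first appears at: mod 2: f = (x^6 + x + 1), pattern 6; mod 7: f = (x + 1)(x^2 + 4x + 6)(x^3 + 2x^2 + x + 4), pattern 3+2+1; mod 11: f = (x^2 + 9x + 2)(x^4 + 2x^3 + 2x^2 + 7), pattern 4+2; mod 13: f = (x + 3)(x + 8)(x^2 + 3x + 6)(x^2 + 12x + 3), pattern 2+2+1+1; mod 61: f = (x + 40)(x + 51)(x + 57)(x + 59)(x^2 + 37x + 50), pattern 2+1+1+1+1; mod 97: f = (x + 48)(x + 85)(x + 87)(x^3 + 71x^2 + 60x + 63), pattern 3+1+1+1; mod 113: f = (x^2 + 49x + 72)(x^2 + 68x + 105)(x^2 + 109x + 10), pattern 2+2+2; mod 127: f = (x^3 + 39x^2 + 106x + 109)(x^3 + 88x^2 + 18x + 21), pattern 3+3. No other pattern occurs in this range, so the set of observed cycle types is {6, 3+2+1, 4+2, 2+2+1+1, 2+1+1+1+1, 3+1+1+1, 2+2+2, 3+3}. The candidates containing elements of all these cycle types are (S_3 x S_3) : C_2 (6T13) of order 72, S_6 (6T16) of order 720; the others are excluded. The observed types are precisely the cycle types that occur in (S_3 x S_3) : C_2 (6T13) (apart from the identity). Each of the other remaining candidates has further cycle types, and by the Chebotarev density theorem the matching factorization patterns would occur for a proportion of primes equal to their share of the group: S_6 (6T16) additionally contains elements of type 5+1, 4+1+1 (234 of its 720 elements, about 32% of primes). None of the 28 primes tested shows any such pattern (for each of these groups the chance of that is below 10^-4), which rules them out. Hence G = (S_3 x S_3) : C_2 (6T13), of order 72.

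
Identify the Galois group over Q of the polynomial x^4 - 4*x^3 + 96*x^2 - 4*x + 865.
V_4 (order 4)

The polynomial is an irreducible quartic over Q and its discriminant is 557901437184 = 746928^2, a perfect square, so the Galois group is contained in A_4. The resolvent cubic y^3 - 96*y^2 - 3444*y + 318304 splits completely over Q, which gives the Klein four-group V_4.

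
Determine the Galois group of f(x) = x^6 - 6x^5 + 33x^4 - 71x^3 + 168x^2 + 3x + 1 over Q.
The polynomial f is an irreducible sextic over Q, so G = Gal(f/Q) is one of the 16 transitive subgroups 6T1, ..., 6T16 of S_6. The discriminant of f is -401254544639403, which is not a perfect square, so G is not contained in A_6. The transitive groups of degree 6 not contained in A_6 are: C_6 (6T1, order 6), S_3 (6T2, order 6), D_6 (6T3, order 12), C_3 x S_3 (6T5, order 18), A_4 x C_2 (6T6, order 24), S_4 (6T8, order 24), S_3 x S_3 (6T9, order 36), S_4 x C_2 (6T11, order 48), (S_3 x S_3) : C_2 (6T13, order 72), PGL(2,5) (6T14, order 120), S_6 (6T16, order 720). By Dedekind's theorem, for a prime p not dividing disc(f) the degrees of the irreducible factors of f mod p form the cycle type of an element of G. Factoring f modulo the 33 such primes p <= 151 (skipping 3, 7, 13, which divide the discriminant), each new pattern first appears at: mod 2: f = (x^6 + x^4 + x^3 + x + 1), pattern 6; mod 17: f = (x^2 + 5x + 8)(x^2 + 9x + 13)(x^2 + 14x + 9), pattern 2+2+2; mod 19: f = (x^3 + 16x^2 + 12)(x^3 + 16x^2 + 5x + 8), pattern 3+3; mod 31: f = (x + 11)(x + 21)(x + 27)(x^3 + 28x^2 + 14x + 26), pattern 3+1+1+1; mod 73: f = (x + 23)(x + 27)(x + 49)(x + 55)(x + 61)(x + 71), pattern 1+1+1+1+1+1. No other pattern occurs in this range, so the set of observed cycle types is {6, 2+2+2, 3+3, 3+1+1+1, 1+1+1+1+1+1}. The candidates containing elements of all these cycle types are C_3 x S_3 (6T5) of order 18, S_3 x S_3 (6T9) of order 36, (S_3 x S_3) : C_2 (6T13) of order 72, S_6 (6T16) of order 720; the others are excluded. The observed types are precisely the cycle types that occur in C_3 x S_3 (6T5). Each of the other remaining candidates has further cycle types, and by the Chebotarev density theorem the matching factorization patterns would occur for a proportion of primes equal to their share of the group: S_3 x S_3 (6T9) additionally contains elements of type 2+2+1+1 (9 of its 36 elements, about 25% of primes); (S_3 x S_3) : C_2 (6T13) additionally contains elements of type 4+2, 3+2+1, 2+2+1+1, 2+1+1+1+1 (45 of its 72 elements, about 62% of primes); S_6 (6T16) additionally contains elements of type 5+1, 4+2, 4+1+1, 3+2+1, 2+2+1+1, 2+1+1+1+1 (504 of its 720 elements, about 70% of primes). None of the 33 primes tested shows any such pattern (for each of these groups the chance of that is below 10^-4), which rules them out. Hence G = C_3 x S_3 (6T5), of order 18.

C_3 x S_3, the group 6T5 of order 18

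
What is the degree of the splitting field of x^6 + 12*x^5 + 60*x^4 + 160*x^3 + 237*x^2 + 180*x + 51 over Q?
The degree of the splitting field over Q equals the order of the Galois group, so first determine the group. The polynomial f is an irreducible sextic over Q, so G = Gal(f/Q) is one of the 16 transitive subgroups 6T1, ..., 6T16 of S_6. The discriminant of f is 419904 = 648^2, a perfect square, so G is contained in A_6. The transitive groups of degree 6 contained in A_6 are: A_4 (6T4, order 12), S_4 (6T7, order 24), (C_3 x C_3) : C_4 (6T10, order 36), PSL(2,5) (6T12, order 60), A_6 (6T15, order 360). By Dedekind's theorem, for a prime p not dividing disc(f) the degrees of the irreducible factors of f mod p form the cycle type of an element of G. Factoring f modulo the 33 such primes p <= 149 (skipping 2, 3, which divide the discriminant), each new pattern first appears at: mod 5: f = (x^3 + x + 4)(x^3 + 2x^2 + 4x + 4), pattern 3+3; mod 17: f = (x)(x + 4)(x^2 + 4x + 1)(x^2 + 4x + 11), pattern 2+2+1+1; mod 71: f = (x + 6)(x + 7)(x + 34)(x + 41)(x + 68)(x + 69), pattern 1+1+1+1+1+1. No other pattern occurs in this range, so the set of observed cycle types is {3+3, 2+2+1+1, 1+1+1+1+1+1}. The candidates containing elements of all these cycle types are A_4 (6T4) of order 12, S_4 (6T7) of order 24, (C_3 x C_3) : C_4 (6T10) of order 36, PSL(2,5) (6T12) of order 60, A_6 (6T15) of order 360; the others are excluded. The observed types are precisely the cycle types that occur in A_4 (6T4). Each of the other remaining candidates has further cycle types, and by the Chebotarev density theorem the matching factorization patterns would occur for a proportion of primes equal to their share of the group: S_4 (6T7) additionally contains elements of type 4+2 (6 of its 24 elements, about 25% of primes); (C_3 x C_3) : C_4 (6T10) additionally contains elements of type 4+2, 3+1+1+1 (22 of its 36 elements, about 61% of primes); PSL(2,5) (6T12) additionally contains elements of type 5+1 (24 of its 60 elements, about 40% of primes); A_6 (6T15) additionally contains elements of type 5+1, 4+2, 3+1+1+1 (274 of its 360 elements, about 76% of primes). None of the 33 primes tested shows any such pattern (for each of these groups the chance of that is below 10^-4), which rules them out. Hence G = A_4 (6T4), of order 12. The Galois group A_4 (6T4) has order 12, so the splitting field has degree 12 over Q.

12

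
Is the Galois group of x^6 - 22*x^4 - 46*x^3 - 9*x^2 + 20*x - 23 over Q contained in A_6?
The polynomial is irreducible of degree 6 over Q. Its discriminant is 60449381006400 = 7774920^2, a perfect square. A Galois group lies in the alternating group exactly when the discriminant is a square in Q, so the Galois group (S_4) is contained in A_6.

Yes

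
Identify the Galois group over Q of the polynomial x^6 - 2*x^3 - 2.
S_3 x S_3

The polynomial f is an irreducible sextic over Q, so G = Gal(f/Q) is one of the 16 transitive subgroups 6T1, ..., 6T16 of S_6. The discriminant of f is 5038848, which is not a perfect square, so G is not contained in A_6. The transitive groups of degree 6 not contained in A_6 are: C_6 (6T1, order 6), S_3 (6T2, order 6), D_6 (6T3, order 12), C_3 x S_3 (6T5, order 18), A_4 x C_2 (6T6, order 24), S_4 (6T8, order 24), S_3 x S_3 (6T9, order 36), S_4 x C_2 (6T11, order 48), (S_3 x S_3) : C_2 (6T13, order 72), PGL(2,5) (6T14, order 120), S_6 (6T16, order 720). By Dedekind's theorem, for a prime p not dividing disc(f) the degrees of the irreducible factors of f mod p form the cycle type of an element of G. Factoring f modulo the 23 such primes p <= 97 (skipping 2, 3, which divide the discriminant), each new pattern first appears at: mod 5: f = (x^6 + 3x^3 + 3), pattern 6; mod 11: f = (x + 3)(x + 5)(x^2 + 6x + 3)(x^2 + 8x + 9), pattern 2+2+1+1; mod 13: f = (x + 2)(x + 5)(x + 6)(x^3 + 3), pattern 3+1+1+1; mod 31: f = (x^2 + 8x + 24)(x^2 + 9x + 11)(x^2 + 14x + 27), pattern 2+2+2; mod 97: f = (x^3 + 9)(x^3 + 86), pattern 3+3. No other pattern occurs in this range, so the set of observed cycle types is {6, 2+2+1+1, 3+1+1+1, 2+2+2, 3+3}. The candidates containing elements of all these cycle types are S_3 x S_3 (6T9) of order 36, (S_3 x S_3) : C_2 (6T13) of order 72, S_6 (6T16) of order 720; the others are excluded. The observed types are precisely the cycle types that occur in S_3 x S_3 (6T9) (apart from the identity). Each of the other remaining candidates has further cycle types, and by the Chebotarev density theorem the matching factorization patterns would occur for a proportion of primes equal to their share of the group: (S_3 x S_3) : C_2 (6T13) additionally contains elements of type 4+2, 3+2+1, 2+1+1+1+1 (36 of its 72 elements, about 50% of primes); S_6 (6T16) additionally contains elements of type 5+1, 4+2, 4+1+1, 3+2+1, 2+1+1+1+1 (459 of its 720 elements, about 64% of primes). None of the 23 primes tested shows any such pattern (for each of these groups the chance of that is below 10^-4), which rules them out. Hence G = S_3 x S_3 (6T9), of order 36.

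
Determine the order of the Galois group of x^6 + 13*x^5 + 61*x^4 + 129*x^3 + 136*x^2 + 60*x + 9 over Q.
36

The degree of the splitting field over Q equals the order of the Galois group, so first determine the group. The polynomial f is an irreducible sextic over Q, so G = Gal(f/Q) is one of the 16 transitive subgroups 6T1, ..., 6T16 of S_6. The discriminant of f is 1064390625 = 32625^2, a perfect square, so G is contained in A_6. The transitive groups of degree 6 contained in A_6 are: A_4 (6T4, order 12), S_4 (6T7, order 24), (C_3 x C_3) : C_4 (6T10, order 36), PSL(2,5) (6T12, order 60), A_6 (6T15, order 360). By Dedekind's theorem, for a prime p not dividing disc(f) the degrees of the irreducible factors of f mod p form the cycle type of an element of G. Factoring f modulo the 19 such primes p <= 79 (skipping 3, 5, 29, which divide the discriminant), each new pattern first appears at: mod 2: f = (x^2 + x + 1)(x^4 + x + 1), pattern 4+2; mod 11: f = (x^3 + 6x^2 + 6x + 4)(x^3 + 7x^2 + 2x + 5), pattern 3+3; mod 19: f = (x + 10)(x + 14)(x^2 + 10x + 17)(x^2 + 17x + 17), pattern 2+2+1+1; mod 61: f = (x + 7)(x + 11)(x + 58)(x^3 + 59x^2 + 7x + 57), pattern 3+1+1+1. No other pattern occurs in this range, so the set of observed cycle types is {4+2, 3+3, 2+2+1+1, 3+1+1+1}. The candidates containing elements of all these cycle types are (C_3 x C_3) : C_4 (6T10) of order 36, A_6 (6T15) of order 360; the others are excluded. The observed types are precisely the cycle types that occur in (C_3 x C_3) : C_4 (6T10) (apart from the identity). Each of the other remaining candidates has further cycle types, and by the Chebotarev density theorem the matching factorization patterns would occur for a proportion of primes equal to their share of the group: A_6 (6T15) additionally contains elements of type 5+1 (144 of its 360 elements, about 40% of primes). None of the 19 primes tested shows any such pattern (for each of these groups the chance of that is below 10^-4), which rules them out. Hence G = (C_3 x C_3) : C_4 (6T10), of order 36. The Galois group (C_3 x C_3) : C_4 (6T10) has order 36, so the splitting field has degree 36 over Q.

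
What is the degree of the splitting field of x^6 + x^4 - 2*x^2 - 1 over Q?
The degree of the splitting field over Q equals the order of the Galois group, so first determine the group. The polynomial f is an irreducible sextic over Q, so G = Gal(f/Q) is one of the 16 transitive subgroups 6T1, ..., 6T16 of S_6. The discriminant of f is 153664 = 392^2, a perfect square, so G is contained in A_6. The transitive groups of degree 6 contained in A_6 are: A_4 (6T4, order 12), S_4 (6T7, order 24), (C_3 x C_3) : C_4 (6T10, order 36), PSL(2,5) (6T12, order 60), A_6 (6T15, order 360). By Dedekind's theorem, for a prime p not dividing disc(f) the degrees of the irreducible factors of f mod p form the cycle type of an element of G. Factoring f modulo the 33 such primes p <= 149 (skipping 2, 7, which divide the discriminant), each new pattern first appears at: mod 3: f = (x^3 + 2x + 1)(x^3 + 2x + 2), pattern 3+3; mod 13: f = (x + 6)(x + 7)(x^2 + 5)(x^2 + 6), pattern 2+2+1+1. No other pattern occurs in this range, so the set of observed cycle types is {3+3, 2+2+1+1}. The candidates containing elements of all these cycle types are A_4 (6T4) of order 12, S_4 (6T7) of order 24, (C_3 x C_3) : C_4 (6T10) of order 36, PSL(2,5) (6T12) of order 60, A_6 (6T15) of order 360; the others are excluded. The observed types are precisely the cycle types that occur in A_4 (6T4) (apart from the identity). Each of the other remaining candidates has further cycle types, and by the Chebotarev density theorem the matching factorization patterns would occur for a proportion of primes equal to their share of the group: S_4 (6T7) additionally contains elements of type 4+2 (6 of its 24 elements, about 25% of primes); (C_3 x C_3) : C_4 (6T10) additionally contains elements of type 4+2, 3+1+1+1 (22 of its 36 elements, about 61% of primes); PSL(2,5) (6T12) additionally contains elements of type 5+1 (24 of its 60 elements, about 40% of primes); A_6 (6T15) additionally contains elements of type 5+1, 4+2, 3+1+1+1 (274 of its 360 elements, about 76% of primes). None of the 33 primes tested shows any such pattern (for each of these groups the chance of that is below 10^-4), which rules them out. Hence G = A_4 (6T4), of order 12. The Galois group A_4 (6T4) has order 12, so the splitting field has degree 12 over Q.

12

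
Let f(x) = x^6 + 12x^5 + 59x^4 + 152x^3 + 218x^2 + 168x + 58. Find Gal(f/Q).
The polynomial f is an irreducible sextic over Q, so G = Gal(f/Q) is one of the 16 transitive subgroups 6T1, ..., 6T16 of S_6. The discriminant of f is -5120000, which is not a perfect square, so G is not contained in A_6. The transitive groups of degree 6 not contained in A_6 are: C_6 (6T1, order 6), S_3 (6T2, order 6), D_6 (6T3, order 12), C_3 x S_3 (6T5, order 18), A_4 x C_2 (6T6, order 24), S_4 (6T8, order 24), S_3 x S_3 (6T9, order 36), S_4 x C_2 (6T11, order 48), (S_3 x S_3) : C_2 (6T13, order 72), PGL(2,5) (6T14, order 120), S_6 (6T16, order 720). By Dedekind's theorem, for a prime p not dividing disc(f) the degrees of the irreducible factors of f mod p form the cycle type of an element of G. Factoring f modulo the 22 such primes p <= 89 (skipping 2, 5, which divide the discriminant), each new pattern first appears at: mod 3: f = (x^3 + x^2 + x + 2)(x^3 + 2x^2 + 2x + 2), pattern 3+3; mod 7: f = (x^2 + 3x + 1)(x^2 + 4x + 6)(x^2 + 5x + 5), pattern 2+2+2; mod 13: f = (x + 6)(x + 11)(x^4 + 8x^3 + x + 6), pattern 4+1+1; mod 43: f = (x + 14)(x + 33)(x^2 + 4x + 8)(x^2 + 4x + 14), pattern 2+2+1+1. No other pattern occurs in this range, so the set of observed cycle types is {3+3, 2+2+2, 4+1+1, 2+2+1+1}. The candidates containing elements of all these cycle types are S_4 (6T8) of order 24, S_4 x C_2 (6T11) of order 48, PGL(2,5) (6T14) of order 120, S_6 (6T16) of order 720; the others are excluded. The observed types are precisely the cycle types that occur in S_4 (6T8) (apart from the identity). Each of the other remaining candidates has further cycle types, and by the Chebotarev density theorem the matching factorization patterns would occur for a proportion of primes equal to their share of the group: S_4 x C_2 (6T11) additionally contains elements of type 6, 4+2, 2+1+1+1+1 (17 of its 48 elements, about 35% of primes); PGL(2,5) (6T14) additionally contains elements of type 6, 5+1 (44 of its 120 elements, about 37% of primes); S_6 (6T16) additionally contains elements of type 6, 5+1, 4+2, 3+2+1, 3+1+1+1, 2+1+1+1+1 (529 of its 720 elements, about 73% of primes). None of the 22 primes tested shows any such pattern (for each of these groups the chance of that is below 10^-4), which rules them out. Hence G = S_4 (6T8), of order 24.

S_4, S_4(6c), the S_4-action on 6 points not in A_6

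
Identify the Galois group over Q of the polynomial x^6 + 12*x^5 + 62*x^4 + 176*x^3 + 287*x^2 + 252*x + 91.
The polynomial f is an irreducible sextic over Q, so G = Gal(f/Q) is one of the 16 transitive subgroups 6T1, ..., 6T16 of S_6. The discriminant of f is 153664 = 392^2, a perfect square, so G is contained in A_6. The transitive groups of degree 6 contained in A_6 are: A_4 (6T4, order 12), S_4 (6T7, order 24), (C_3 x C_3) : C_4 (6T10, order 36), PSL(2,5) (6T12, order 60), A_6 (6T15, order 360). By Dedekind's theorem, for a prime p not dividing disc(f) the degrees of the irreducible factors of f mod p form the cycle type of an element of G. Factoring f modulo the 33 such primes p <= 149 (skipping 2, 7, which divide the discriminant), each new pattern first appears at: mod 3: f = (x^3 + x^2 + x + 2)(x^3 + 2x^2 + 2x + 2), pattern 3+3; mod 13: f = (x)(x + 4)(x^2 + 4x + 2)(x^2 + 4x + 12), pattern 2+2+1+1. No other pattern occurs in this range, so the set of observed cycle types is {3+3, 2+2+1+1}. The candidates containing elements of all these cycle types are A_4 (6T4) of order 12, S_4 (6T7) of order 24, (C_3 x C_3) : C_4 (6T10) of order 36, PSL(2,5) (6T12) of order 60, A_6 (6T15) of order 360; the others are excluded. The observed types are precisely the cycle types that occur in A_4 (6T4) (apart from the identity). Each of the other remaining candidates has further cycle types, and by the Chebotarev density theorem the matching factorization patterns would occur for a proportion of primes equal to their share of the group: S_4 (6T7) additionally contains elements of type 4+2 (6 of its 24 elements, about 25% of primes); (C_3 x C_3) : C_4 (6T10) additionally contains elements of type 4+2, 3+1+1+1 (22 of its 36 elements, about 61% of primes); PSL(2,5) (6T12) additionally contains elements of type 5+1 (24 of its 60 elements, about 40% of primes); A_6 (6T15) additionally contains elements of type 5+1, 4+2, 3+1+1+1 (274 of its 360 elements, about 76% of primes). None of the 33 primes tested shows any such pattern (for each of these groups the chance of that is below 10^-4), which rules them out. Hence G = A_4 (6T4), of order 12.

A_4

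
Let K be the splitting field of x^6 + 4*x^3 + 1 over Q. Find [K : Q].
The degree of the splitting field over Q equals the order of the Galois group, so first determine the group. The polynomial f is an irreducible sextic over Q, so G = Gal(f/Q) is one of the 16 transitive subgroups 6T1, ..., 6T16 of S_6. The discriminant of f is 1259712, which is not a perfect square, so G is not contained in A_6. The transitive groups of degree 6 not contained in A_6 are: C_6 (6T1, order 6), S_3 (6T2, order 6), D_6 (6T3, order 12), C_3 x S_3 (6T5, order 18), A_4 x C_2 (6T6, order 24), S_4 (6T8, order 24), S_3 x S_3 (6T9, order 36), S_4 x C_2 (6T11, order 48), (S_3 x S_3) : C_2 (6T13, order 72), PGL(2,5) (6T14, order 120), S_6 (6T16, order 720). By Dedekind's theorem, for a prime p not dividing disc(f) the degrees of the irreducible factors of f mod p form the cycle type of an element of G. Factoring f modulo the 79 such primes p <= 419 (skipping 2, 3, which divide the discriminant), each new pattern first appears at: mod 5: f = (x^6 + 4x^3 + 1), pattern 6; mod 7: f = (x^2 + 3x + 1)(x^2 + 5x + 2)(x^2 + 6x + 4), pattern 2+2+2; mod 11: f = (x + 2)(x + 6)(x^2 + 5x + 3)(x^2 + 9x + 4), pattern 2+2+1+1; mod 13: f = (x^3 + 6)(x^3 + 11), pattern 3+3; mod 97: f = (x + 18)(x + 27)(x + 31)(x + 48)(x + 72)(x + 95), pattern 1+1+1+1+1+1. No other pattern occurs in this range, so the set of observed cycle types is {6, 2+2+2, 2+2+1+1, 3+3, 1+1+1+1+1+1}. The candidates containing elements of all these cycle types are D_6 (6T3) of order 12, A_4 x C_2 (6T6) of order 24, S_3 x S_3 (6T9) of order 36, S_4 x C_2 (6T11) of order 48, (S_3 x S_3) : C_2 (6T13) of order 72, PGL(2,5) (6T14) of order 120, S_6 (6T16) of order 720; the others are excluded. The observed types are precisely the cycle types that occur in D_6 (6T3). Each of the other remaining candidates has further cycle types, and by the Chebotarev density theorem the matching factorization patterns would occur for a proportion of primes equal to their share of the group: A_4 x C_2 (6T6) additionally contains elements of type 2+1+1+1+1 (3 of its 24 elements, about 12% of primes); S_3 x S_3 (6T9) additionally contains elements of type 3+1+1+1 (4 of its 36 elements, about 11% of primes); S_4 x C_2 (6T11) additionally contains elements of type 4+2, 4+1+1, 2+1+1+1+1 (15 of its 48 elements, about 31% of primes); (S_3 x S_3) : C_2 (6T13) additionally contains elements of type 4+2, 3+2+1, 3+1+1+1, 2+1+1+1+1 (40 of its 72 elements, about 56% of primes); PGL(2,5) (6T14) additionally contains elements of type 5+1, 4+1+1 (54 of its 120 elements, about 45% of primes); S_6 (6T16) additionally contains elements of type 5+1, 4+2, 4+1+1, 3+2+1, 3+1+1+1, 2+1+1+1+1 (499 of its 720 elements, about 69% of primes). None of the 79 primes tested shows any such pattern (for each of these groups the chance of that is below 10^-4), which rules them out. Hence G = D_6 (6T3), of order 12. The Galois group D_6 (6T3) has order 12, so the splitting field has degree 12 over Q.

12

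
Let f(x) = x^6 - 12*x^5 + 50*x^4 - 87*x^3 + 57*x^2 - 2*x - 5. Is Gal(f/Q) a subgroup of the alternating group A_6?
The polynomial is irreducible of degree 6 over Q. Its discriminant is 30991489 = 5567^2, a perfect square. A Galois group lies in the alternating group exactly when the discriminant is a square in Q, so the Galois group (PSL(2,5)) is contained in A_6.

Yes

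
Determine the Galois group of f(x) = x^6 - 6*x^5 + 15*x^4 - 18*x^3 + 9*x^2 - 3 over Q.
S_3 x S_3, the direct product S_3 x S_3 in its degree-6 action

The polynomial f is an irreducible sextic over Q, so G = Gal(f/Q) is one of the 16 transitive subgroups 6T1, ..., 6T16 of S_6. The discriminant of f is 5038848, which is not a perfect square, so G is not contained in A_6. The transitive groups of degree 6 not contained in A_6 are: C_6 (6T1, order 6), S_3 (6T2, order 6), D_6 (6T3, order 12), C_3 x S_3 (6T5, order 18), A_4 x C_2 (6T6, order 24), S_4 (6T8, order 24), S_3 x S_3 (6T9, order 36), S_4 x C_2 (6T11, order 48), (S_3 x S_3) : C_2 (6T13, order 72), PGL(2,5) (6T14, order 120), S_6 (6T16, order 720). By Dedekind's theorem, for a prime p not dividing disc(f) the degrees of the irreducible factors of f mod p form the cycle type of an element of G. Factoring f modulo the 23 such primes p <= 97 (skipping 2, 3, which divide the discriminant), each new pattern first appears at: mod 5: f = (x^6 + 4x^5 + 2x^3 + 4x^2 + 2), pattern 6; mod 11: f = (x + 5)(x + 7)(x^2 + x + 7)(x^2 + 3x + 10), pattern 2+2+1+1; mod 13: f = (x + 6)(x + 7)(x + 10)(x^3 + 10x^2 + 3x + 9), pattern 3+1+1+1; mod 31: f = (x^2 + 15x + 11)(x^2 + 20x + 21)(x^2 + 21x + 2), pattern 2+2+2; mod 97: f = (x^3 + 94x^2 + 3x + 10)(x^3 + 94x^2 + 3x + 87), pattern 3+3. No other pattern occurs in this range, so the set of observed cycle types is {6, 2+2+1+1, 3+1+1+1, 2+2+2, 3+3}. The candidates containing elements of all these cycle types are S_3 x S_3 (6T9) of order 36, (S_3 x S_3) : C_2 (6T13) of order 72, S_6 (6T16) of order 720; the others are excluded. The observed types are precisely the cycle types that occur in S_3 x S_3 (6T9) (apart from the identity). Each of the other remaining candidates has further cycle types, and by the Chebotarev density theorem the matching factorization patterns would occur for a proportion of primes equal to their share of the group: (S_3 x S_3) : C_2 (6T13) additionally contains elements of type 4+2, 3+2+1, 2+1+1+1+1 (36 of its 72 elements, about 50% of primes); S_6 (6T16) additionally contains elements of type 5+1, 4+2, 4+1+1, 3+2+1, 2+1+1+1+1 (459 of its 720 elements, about 64% of primes). None of the 23 primes tested shows any such pattern (for each of these groups the chance of that is below 10^-4), which rules them out. Hence G = S_3 x S_3 (6T9), of order 36.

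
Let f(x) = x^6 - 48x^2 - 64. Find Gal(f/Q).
A_4 (also written A4)

The polynomial f is an irreducible sextic over Q, so G = Gal(f/Q) is one of the 16 transitive subgroups 6T1, ..., 6T16 of S_6. The discriminant of f is 450868486864896 = 21233664^2, a perfect square, so G is contained in A_6. The transitive groups of degree 6 contained in A_6 are: A_4 (6T4, order 12), S_4 (6T7, order 24), (C_3 x C_3) : C_4 (6T10, order 36), PSL(2,5) (6T12, order 60), A_6 (6T15, order 360). By Dedekind's theorem, for a prime p not dividing disc(f) the degrees of the irreducible factors of f mod p form the cycle type of an element of G. Factoring f modulo the 33 such primes p <= 149 (skipping 2, 3, which divide the discriminant), each new pattern first appears at: mod 5: f = (x^3 + 2x^2 + 2x + 3)(x^3 + 3x^2 + 2x + 2), pattern 3+3; mod 17: f = (x + 4)(x + 13)(x^2 + 5)(x^2 + 11), pattern 2+2+1+1; mod 71: f = (x + 7)(x + 8)(x + 10)(x + 61)(x + 63)(x + 64), pattern 1+1+1+1+1+1. No other pattern occurs in this range, so the set of observed cycle types is {3+3, 2+2+1+1, 1+1+1+1+1+1}. The candidates containing elements of all these cycle types are A_4 (6T4) of order 12, S_4 (6T7) of order 24, (C_3 x C_3) : C_4 (6T10) of order 36, PSL(2,5) (6T12) of order 60, A_6 (6T15) of order 360; the others are excluded. The observed types are precisely the cycle types that occur in A_4 (6T4). Each of the other remaining candidates has further cycle types, and by the Chebotarev density theorem the matching factorization patterns would occur for a proportion of primes equal to their share of the group: S_4 (6T7) additionally contains elements of type 4+2 (6 of its 24 elements, about 25% of primes); (C_3 x C_3) : C_4 (6T10) additionally contains elements of type 4+2, 3+1+1+1 (22 of its 36 elements, about 61% of primes); PSL(2,5) (6T12) additionally contains elements of type 5+1 (24 of its 60 elements, about 40% of primes); A_6 (6T15) additionally contains elements of type 5+1, 4+2, 3+1+1+1 (274 of its 360 elements, about 76% of primes). None of the 33 primes tested shows any such pattern (for each of these groups the chance of that is below 10^-4), which rules them out. Hence G = A_4 (6T4), of order 12.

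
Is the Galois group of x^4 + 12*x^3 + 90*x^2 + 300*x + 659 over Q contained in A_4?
No

The polynomial is irreducible of degree 4 over Q. Its discriminant is 857311232, which is not a perfect square. A Galois group lies in the alternating group exactly when the discriminant is a square in Q, so the Galois group (D_4) is not contained in A_4.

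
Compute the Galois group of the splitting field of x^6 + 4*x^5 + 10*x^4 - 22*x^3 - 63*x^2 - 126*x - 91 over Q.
The polynomial f is an irreducible sextic over Q, so G = Gal(f/Q) is one of the 16 transitive subgroups 6T1, ..., 6T16 of S_6. The discriminant of f is 5729525925351424 = 75693632^2, a perfect square, so G is contained in A_6. The transitive groups of degree 6 contained in A_6 are: A_4 (6T4, order 12), S_4 (6T7, order 24), (C_3 x C_3) : C_4 (6T10, order 36), PSL(2,5) (6T12, order 60), A_6 (6T15, order 360). By Dedekind's theorem, for a prime p not dividing disc(f) the degrees of the irreducible factors of f mod p form the cycle type of an element of G. Factoring f modulo the 33 such primes p <= 149 (skipping 2, 7, which divide the discriminant), each new pattern first appears at: mod 3: f = (x^3 + 2x + 2)(x^3 + x^2 + 2x + 1), pattern 3+3; mod 13: f = (x)(x + 5)(x^2 + 3x + 5)(x^2 + 9x + 9), pattern 2+2+1+1. No other pattern occurs in this range, so the set of observed cycle types is {3+3, 2+2+1+1}. The candidates containing elements of all these cycle types are A_4 (6T4) of order 12, S_4 (6T7) of order 24, (C_3 x C_3) : C_4 (6T10) of order 36, PSL(2,5) (6T12) of order 60, A_6 (6T15) of order 360; the others are excluded. The observed types are precisely the cycle types that occur in A_4 (6T4) (apart from the identity). Each of the other remaining candidates has further cycle types, and by the Chebotarev density theorem the matching factorization patterns would occur for a proportion of primes equal to their share of the group: S_4 (6T7) additionally contains elements of type 4+2 (6 of its 24 elements, about 25% of primes); (C_3 x C_3) : C_4 (6T10) additionally contains elements of type 4+2, 3+1+1+1 (22 of its 36 elements, about 61% of primes); PSL(2,5) (6T12) additionally contains elements of type 5+1 (24 of its 60 elements, about 40% of primes); A_6 (6T15) additionally contains elements of type 5+1, 4+2, 3+1+1+1 (274 of its 360 elements, about 76% of primes). None of the 33 primes tested shows any such pattern (for each of these groups the chance of that is below 10^-4), which rules them out. Hence G = A_4 (6T4), of order 12.

A_4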